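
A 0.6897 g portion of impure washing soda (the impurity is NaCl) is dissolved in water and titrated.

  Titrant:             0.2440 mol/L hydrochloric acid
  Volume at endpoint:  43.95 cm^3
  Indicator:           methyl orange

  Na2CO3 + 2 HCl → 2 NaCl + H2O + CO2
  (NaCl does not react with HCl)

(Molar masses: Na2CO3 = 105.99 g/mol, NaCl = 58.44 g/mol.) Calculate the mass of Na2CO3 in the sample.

n(HCl) = 0.04395 × 0.2440 = 0.01072 mol
Let x = n(Na2CO3), y = n(NaCl).
Titrant: 2x = 0.01072;  mass: 105.99x + 58.44y = 0.6897
Solving, x = 5.362 × 10^-3 mol, y = 2.077 × 10^-3 mol
mass of Na2CO3 = 5.362 × 10^-3 × 105.99 = 0.5683 g

0.5683 g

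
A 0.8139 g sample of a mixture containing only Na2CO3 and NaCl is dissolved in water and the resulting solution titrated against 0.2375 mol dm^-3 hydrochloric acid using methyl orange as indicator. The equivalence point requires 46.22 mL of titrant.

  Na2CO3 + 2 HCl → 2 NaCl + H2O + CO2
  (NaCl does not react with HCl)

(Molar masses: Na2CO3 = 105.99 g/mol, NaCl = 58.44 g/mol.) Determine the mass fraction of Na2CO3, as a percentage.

71.48 %

n(HCl) = 0.04622 × 0.2375 = 0.01098 mol
Let x = n(Na2CO3), y = n(NaCl).
Titrant: 2x = 0.01098;  mass: 105.99x + 58.44y = 0.8139
Solving, x = 5.489 × 10^-3 mol, y = 3.973 × 10^-3 mol
mass of Na2CO3 = 5.489 × 10^-3 × 105.99 = 0.5817 g
% Na2CO3 = 0.5817 / 0.8139 × 100 = 71.48 %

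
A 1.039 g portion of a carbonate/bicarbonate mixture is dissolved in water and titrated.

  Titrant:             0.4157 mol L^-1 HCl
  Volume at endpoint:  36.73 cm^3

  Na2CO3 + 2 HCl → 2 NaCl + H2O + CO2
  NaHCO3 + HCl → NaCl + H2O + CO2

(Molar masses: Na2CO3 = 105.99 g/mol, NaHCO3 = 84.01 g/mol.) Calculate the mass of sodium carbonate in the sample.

n(HCl) = 0.03673 × 0.4157 = 0.01527 mol
Let x = n(Na2CO3), y = n(NaHCO3).
Titrant: 2x + 1y = 0.01527;  mass: 105.99x + 84.01y = 1.039
Solving, x = 3.929 × 10^-3 mol, y = 7.411 × 10^-3 mol
mass of Na2CO3 = 3.929 × 10^-3 × 105.99 = 0.4164 g

0.4164 g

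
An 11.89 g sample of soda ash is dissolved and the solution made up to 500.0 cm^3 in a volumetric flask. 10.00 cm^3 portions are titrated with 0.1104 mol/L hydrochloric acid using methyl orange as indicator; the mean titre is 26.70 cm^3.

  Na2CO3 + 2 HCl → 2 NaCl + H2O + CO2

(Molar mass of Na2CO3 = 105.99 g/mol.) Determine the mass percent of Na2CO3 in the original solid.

65.69 %

n(HCl) per titration = 0.02670 × 0.1104 = 2.948 × 10^-3 mol
From the 1:2 ratio, n(Na2CO3) in each aliquot = 1/2 × 2.948 × 10^-3 = 1.474 × 10^-3 mol
n(Na2CO3) in the whole flask = 1.474 × 10^-3 × 500.0/10.00 = 0.07369 mol
mass of Na2CO3 = 0.07369 × 105.99 = 7.811 g
% Na2CO3 = 7.811 / 11.89 × 100 = 65.69 %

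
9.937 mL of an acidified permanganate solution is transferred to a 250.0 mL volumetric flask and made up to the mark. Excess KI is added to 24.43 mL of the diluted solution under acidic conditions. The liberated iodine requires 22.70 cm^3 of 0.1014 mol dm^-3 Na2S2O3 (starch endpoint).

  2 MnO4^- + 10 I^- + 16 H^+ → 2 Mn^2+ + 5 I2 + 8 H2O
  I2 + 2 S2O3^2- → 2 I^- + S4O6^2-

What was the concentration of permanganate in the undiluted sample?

0.4741 mol/L

n(S2O3^2-) = 0.02270 × 0.1014 = 2.302 × 10^-3 mol
n(I2) = n(S2O3^2-)/2 = 1.151 × 10^-3 mol
From the 2:5 ratio, n(MnO4^-) in the aliquot = 2/5 × 1.151 × 10^-3 = 4.604 × 10^-4 mol
[MnO4^-]_dilute = 4.604 × 10^-4 / 0.02443 = 0.01884 mol/L
[MnO4^-]_original = 0.01884 × 250.0/9.937 = 0.4741 mol/L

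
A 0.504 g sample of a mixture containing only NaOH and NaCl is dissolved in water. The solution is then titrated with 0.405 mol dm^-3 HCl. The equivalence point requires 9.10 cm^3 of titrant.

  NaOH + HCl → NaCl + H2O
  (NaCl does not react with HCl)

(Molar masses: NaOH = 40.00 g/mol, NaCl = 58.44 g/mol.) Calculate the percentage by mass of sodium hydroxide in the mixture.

n(HCl) = 0.00910 × 0.405 = 3.69 × 10^-3 mol
Let x = n(NaOH), y = n(NaCl).
Titrant: 1x = 3.69 × 10^-3;  mass: 40.00x + 58.44y = 0.504
Solving, x = 3.69 × 10^-3 mol, y = 6.10 × 10^-3 mol
mass of NaOH = 3.69 × 10^-3 × 40.00 = 0.147 g
% NaOH = 0.147 / 0.504 × 100 = 29.3 %

29.3 %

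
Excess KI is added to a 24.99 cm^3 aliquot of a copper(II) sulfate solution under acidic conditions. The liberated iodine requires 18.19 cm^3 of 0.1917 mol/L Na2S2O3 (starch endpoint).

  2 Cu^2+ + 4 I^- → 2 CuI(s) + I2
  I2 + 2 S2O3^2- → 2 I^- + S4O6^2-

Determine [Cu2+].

n(S2O3^2-) = 0.01819 × 0.1917 = 3.487 × 10^-3 mol
n(I2) = n(S2O3^2-)/2 = 1.744 × 10^-3 mol
From the 2:1 ratio, n(Cu2+) in the aliquot = 2/1 × 1.744 × 10^-3 = 3.487 × 10^-3 mol
[Cu2+] = 3.487 × 10^-3 / 0.02499 = 0.1395 mol/L

0.1395 mol/L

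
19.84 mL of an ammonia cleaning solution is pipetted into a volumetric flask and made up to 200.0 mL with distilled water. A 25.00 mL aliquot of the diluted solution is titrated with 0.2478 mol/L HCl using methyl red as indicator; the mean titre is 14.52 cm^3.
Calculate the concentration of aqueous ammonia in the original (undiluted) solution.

1.451 mol/L

NH3 + HCl → NH4Cl
n(HCl) = 0.01452 × 0.2478 = 3.598 × 10^-3 mol
n(NH3) in the aliquot = 3.598 × 10^-3 mol (1:1 ratio)
[NH3]_dilute = 3.598 × 10^-3 / 0.02500 = 0.1439 mol/L
Dilution factor = 200.0 / 19.84 = 10.08
[NH3]_stock = 0.1439 × 10.08 = 1.451 mol/L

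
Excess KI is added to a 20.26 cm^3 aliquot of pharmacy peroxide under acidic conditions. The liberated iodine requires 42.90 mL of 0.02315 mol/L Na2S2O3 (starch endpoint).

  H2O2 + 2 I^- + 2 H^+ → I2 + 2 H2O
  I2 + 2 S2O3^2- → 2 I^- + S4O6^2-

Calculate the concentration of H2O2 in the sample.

0.02451 mol/L

n(S2O3^2-) = 0.04290 × 0.02315 = 9.931 × 10^-4 mol
n(I2) = n(S2O3^2-)/2 = 4.966 × 10^-4 mol
n(H2O2) in the aliquot = 4.966 × 10^-4 mol (1:1 ratio)
[H2O2] = 4.966 × 10^-4 / 0.02026 = 0.02451 mol/L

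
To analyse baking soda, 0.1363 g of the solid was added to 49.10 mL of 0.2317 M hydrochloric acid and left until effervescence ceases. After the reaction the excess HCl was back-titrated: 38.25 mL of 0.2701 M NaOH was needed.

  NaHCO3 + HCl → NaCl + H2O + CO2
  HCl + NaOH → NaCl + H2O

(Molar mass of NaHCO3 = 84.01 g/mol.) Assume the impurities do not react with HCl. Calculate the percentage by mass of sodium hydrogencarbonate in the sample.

64.42 %

n(HCl) added = 0.04910 × 0.2317 = 0.01138 mol
n(NaOH) used in back-titration = 0.03825 × 0.2701 = 0.01033 mol
n(HCl) left over = 0.01033 mol (1:1 ratio)
n(HCl) consumed by analyte = 0.01138 − 0.01033 = 1.045 × 10^-3 mol
n(NaHCO3) = 1.045 × 10^-3 mol (1:1 ratio)
mass of NaHCO3 = 1.045 × 10^-3 × 84.01 = 0.08780 g
% NaHCO3 = 0.08780 / 0.1363 × 100 = 64.42 %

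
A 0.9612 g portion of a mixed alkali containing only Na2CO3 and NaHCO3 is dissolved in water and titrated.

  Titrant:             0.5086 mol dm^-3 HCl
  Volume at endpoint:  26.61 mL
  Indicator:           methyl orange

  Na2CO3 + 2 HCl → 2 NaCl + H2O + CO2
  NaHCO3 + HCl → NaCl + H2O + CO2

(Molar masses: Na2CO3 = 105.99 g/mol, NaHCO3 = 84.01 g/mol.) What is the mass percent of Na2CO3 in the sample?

n(HCl) = 0.02661 × 0.5086 = 0.01353 mol
Let x = n(Na2CO3), y = n(NaHCO3).
Titrant: 2x + 1y = 0.01353;  mass: 105.99x + 84.01y = 0.9612
Solving, x = 2.834 × 10^-3 mol, y = 7.866 × 10^-3 mol
mass of Na2CO3 = 2.834 × 10^-3 × 105.99 = 0.3004 g
% Na2CO3 = 0.3004 / 0.9612 × 100 = 31.25 %

31.25 %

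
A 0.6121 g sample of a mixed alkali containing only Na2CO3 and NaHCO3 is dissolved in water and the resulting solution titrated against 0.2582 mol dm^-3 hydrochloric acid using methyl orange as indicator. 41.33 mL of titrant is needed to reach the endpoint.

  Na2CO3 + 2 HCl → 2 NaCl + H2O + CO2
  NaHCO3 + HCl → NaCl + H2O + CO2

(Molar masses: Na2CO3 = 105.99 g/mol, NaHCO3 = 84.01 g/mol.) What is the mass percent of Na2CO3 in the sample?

n(HCl) = 0.04133 × 0.2582 = 0.01067 mol
Let x = n(Na2CO3), y = n(NaHCO3).
Titrant: 2x + 1y = 0.01067;  mass: 105.99x + 84.01y = 0.6121
Solving, x = 4.585 × 10^-3 mol, y = 1.501 × 10^-3 mol
mass of Na2CO3 = 4.585 × 10^-3 × 105.99 = 0.4860 g
% Na2CO3 = 0.4860 / 0.6121 × 100 = 79.39 %

79.39 %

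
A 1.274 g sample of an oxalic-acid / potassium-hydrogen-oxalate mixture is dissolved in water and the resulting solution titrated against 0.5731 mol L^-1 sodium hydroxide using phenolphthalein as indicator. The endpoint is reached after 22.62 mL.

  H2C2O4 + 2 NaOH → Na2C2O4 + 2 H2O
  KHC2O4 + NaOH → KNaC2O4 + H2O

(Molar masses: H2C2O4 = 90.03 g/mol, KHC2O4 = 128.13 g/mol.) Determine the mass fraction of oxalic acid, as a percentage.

n(NaOH) = 0.02262 × 0.5731 = 0.01296 mol
Let x = n(H2C2O4), y = n(KHC2O4).
Titrant: 2x + 1y = 0.01296;  mass: 90.03x + 128.13y = 1.274
Solving, x = 2.328 × 10^-3 mol, y = 8.307 × 10^-3 mol
mass of H2C2O4 = 2.328 × 10^-3 × 90.03 = 0.2096 g
% H2C2O4 = 0.2096 / 1.274 × 100 = 16.45 %

16.45 %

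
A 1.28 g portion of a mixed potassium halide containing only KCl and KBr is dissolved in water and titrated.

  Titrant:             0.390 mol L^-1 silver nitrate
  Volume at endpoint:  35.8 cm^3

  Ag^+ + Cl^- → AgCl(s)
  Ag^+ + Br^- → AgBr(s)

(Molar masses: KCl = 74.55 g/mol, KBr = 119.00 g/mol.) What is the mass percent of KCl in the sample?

n(AgNO3) = 0.0358 × 0.390 = 0.0140 mol
Let x = n(KCl), y = n(KBr).
Titrant: 1x + 1y = 0.0140;  mass: 74.55x + 119.00y = 1.28
Solving, x = 8.58 × 10^-3 mol, y = 5.38 × 10^-3 mol
mass of KCl = 8.58 × 10^-3 × 74.55 = 0.640 g
% KCl = 0.640 / 1.28 × 100 = 50.0 %

50.0 %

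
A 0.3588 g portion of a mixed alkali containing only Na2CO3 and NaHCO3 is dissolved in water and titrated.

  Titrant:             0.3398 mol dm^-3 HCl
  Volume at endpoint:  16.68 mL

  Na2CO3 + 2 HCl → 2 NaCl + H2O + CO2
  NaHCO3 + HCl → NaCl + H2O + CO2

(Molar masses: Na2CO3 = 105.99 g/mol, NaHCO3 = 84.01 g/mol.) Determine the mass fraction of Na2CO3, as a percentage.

n(HCl) = 0.01668 × 0.3398 = 5.668 × 10^-3 mol
Let x = n(Na2CO3), y = n(NaHCO3).
Titrant: 2x + 1y = 5.668 × 10^-3;  mass: 105.99x + 84.01y = 0.3588
Solving, x = 1.892 × 10^-3 mol, y = 1.884 × 10^-3 mol
mass of Na2CO3 = 1.892 × 10^-3 × 105.99 = 0.2005 g
% Na2CO3 = 0.2005 / 0.3588 × 100 = 55.89 %

55.89 %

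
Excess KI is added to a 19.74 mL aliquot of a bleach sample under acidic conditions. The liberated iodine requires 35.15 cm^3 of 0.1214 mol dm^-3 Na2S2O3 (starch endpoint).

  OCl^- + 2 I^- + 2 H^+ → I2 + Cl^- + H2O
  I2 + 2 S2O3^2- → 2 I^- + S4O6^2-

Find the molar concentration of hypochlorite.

n(S2O3^2-) = 0.03515 × 0.1214 = 4.267 × 10^-3 mol
n(I2) = n(S2O3^2-)/2 = 2.134 × 10^-3 mol
n(OCl^-) in the aliquot = 2.134 × 10^-3 mol (1:1 ratio)
[OCl^-] = 2.134 × 10^-3 / 0.01974 = 0.1081 mol/L

0.1081 mol/L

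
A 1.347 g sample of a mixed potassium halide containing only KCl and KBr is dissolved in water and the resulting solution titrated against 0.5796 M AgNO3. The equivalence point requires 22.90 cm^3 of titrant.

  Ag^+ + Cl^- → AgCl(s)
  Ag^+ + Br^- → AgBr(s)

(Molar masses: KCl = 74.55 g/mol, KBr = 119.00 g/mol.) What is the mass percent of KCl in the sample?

28.94 %

n(AgNO3) = 0.02290 × 0.5796 = 0.01327 mol
Let x = n(KCl), y = n(KBr).
Titrant: 1x + 1y = 0.01327;  mass: 74.55x + 119.00y = 1.347
Solving, x = 5.230 × 10^-3 mol, y = 8.043 × 10^-3 mol
mass of KCl = 5.230 × 10^-3 × 74.55 = 0.3899 g
% KCl = 0.3899 / 1.347 × 100 = 28.94 %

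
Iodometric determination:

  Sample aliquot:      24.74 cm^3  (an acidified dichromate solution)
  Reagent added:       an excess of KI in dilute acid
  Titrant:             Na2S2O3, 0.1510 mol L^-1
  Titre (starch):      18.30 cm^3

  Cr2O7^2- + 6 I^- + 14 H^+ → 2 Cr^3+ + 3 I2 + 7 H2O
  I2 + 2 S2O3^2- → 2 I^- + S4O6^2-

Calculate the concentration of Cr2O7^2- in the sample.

n(S2O3^2-) = 0.01830 × 0.1510 = 2.763 × 10^-3 mol
n(I2) = n(S2O3^2-)/2 = 1.382 × 10^-3 mol
From the 1:3 ratio, n(Cr2O7^2-) in the aliquot = 1/3 × 1.382 × 10^-3 = 4.606 × 10^-4 mol
[Cr2O7^2-] = 4.606 × 10^-4 / 0.02474 = 0.01862 mol/L

0.01862 mol/L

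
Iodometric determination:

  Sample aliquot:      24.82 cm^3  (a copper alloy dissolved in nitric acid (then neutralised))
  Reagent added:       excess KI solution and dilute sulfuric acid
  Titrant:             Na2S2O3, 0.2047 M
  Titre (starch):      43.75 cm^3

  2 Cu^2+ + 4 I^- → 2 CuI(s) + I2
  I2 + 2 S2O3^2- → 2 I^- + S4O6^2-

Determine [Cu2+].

n(S2O3^2-) = 0.04375 × 0.2047 = 8.956 × 10^-3 mol
n(I2) = n(S2O3^2-)/2 = 4.478 × 10^-3 mol
From the 2:1 ratio, n(Cu2+) in the aliquot = 2/1 × 4.478 × 10^-3 = 8.956 × 10^-3 mol
[Cu2+] = 8.956 × 10^-3 / 0.02482 = 0.3608 mol/L

0.3608 M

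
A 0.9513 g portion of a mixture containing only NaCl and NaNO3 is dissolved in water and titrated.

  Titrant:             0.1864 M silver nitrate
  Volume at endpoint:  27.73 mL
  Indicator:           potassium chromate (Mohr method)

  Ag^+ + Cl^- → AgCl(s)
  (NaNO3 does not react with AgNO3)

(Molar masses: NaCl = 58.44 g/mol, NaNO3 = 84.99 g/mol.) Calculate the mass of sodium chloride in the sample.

0.3021 g

n(AgNO3) = 0.02773 × 0.1864 = 5.169 × 10^-3 mol
Let x = n(NaCl), y = n(NaNO3).
Titrant: 1x = 5.169 × 10^-3;  mass: 58.44x + 84.99y = 0.9513
Solving, x = 5.169 × 10^-3 mol, y = 7.639 × 10^-3 mol
mass of NaCl = 5.169 × 10^-3 × 58.44 = 0.3021 g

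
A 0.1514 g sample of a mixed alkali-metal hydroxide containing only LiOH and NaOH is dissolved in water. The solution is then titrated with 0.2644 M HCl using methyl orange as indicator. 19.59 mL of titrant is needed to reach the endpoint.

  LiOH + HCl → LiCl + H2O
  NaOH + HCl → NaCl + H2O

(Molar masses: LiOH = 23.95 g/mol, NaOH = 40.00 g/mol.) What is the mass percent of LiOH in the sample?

54.98 %

n(HCl) = 0.01959 × 0.2644 = 5.180 × 10^-3 mol
Let x = n(LiOH), y = n(NaOH).
Titrant: 1x + 1y = 5.180 × 10^-3;  mass: 23.95x + 40.00y = 0.1514
Solving, x = 3.476 × 10^-3 mol, y = 1.704 × 10^-3 mol
mass of LiOH = 3.476 × 10^-3 × 23.95 = 0.08324 g
% LiOH = 0.08324 / 0.1514 × 100 = 54.98 %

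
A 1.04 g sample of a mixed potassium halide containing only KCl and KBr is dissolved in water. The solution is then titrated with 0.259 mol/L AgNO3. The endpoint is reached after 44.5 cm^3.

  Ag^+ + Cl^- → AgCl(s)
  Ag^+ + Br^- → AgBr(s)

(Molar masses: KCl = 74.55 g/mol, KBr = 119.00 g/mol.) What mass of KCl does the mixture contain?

0.556 g

n(AgNO3) = 0.0445 × 0.259 = 0.0115 mol
Let x = n(KCl), y = n(KBr).
Titrant: 1x + 1y = 0.0115;  mass: 74.55x + 119.00y = 1.04
Solving, x = 7.46 × 10^-3 mol, y = 4.07 × 10^-3 mol
mass of KCl = 7.46 × 10^-3 × 74.55 = 0.556 g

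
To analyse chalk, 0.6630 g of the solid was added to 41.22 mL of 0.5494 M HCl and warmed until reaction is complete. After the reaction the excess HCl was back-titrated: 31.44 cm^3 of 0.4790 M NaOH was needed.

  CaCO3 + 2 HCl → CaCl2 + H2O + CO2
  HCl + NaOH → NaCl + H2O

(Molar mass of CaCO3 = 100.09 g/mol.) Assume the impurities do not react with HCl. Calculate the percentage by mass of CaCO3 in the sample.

57.26 %

n(HCl) added = 0.04122 × 0.5494 = 0.02265 mol
n(NaOH) used in back-titration = 0.03144 × 0.4790 = 0.01506 mol
n(HCl) left over = 0.01506 mol (1:1 ratio)
n(HCl) consumed by analyte = 0.02265 − 0.01506 = 7.587 × 10^-3 mol
From the 1:2 ratio, n(CaCO3) = 1/2 × 7.587 × 10^-3 = 3.793 × 10^-3 mol
mass of CaCO3 = 3.793 × 10^-3 × 100.09 = 0.3797 g
% CaCO3 = 0.3797 / 0.6630 × 100 = 57.26 %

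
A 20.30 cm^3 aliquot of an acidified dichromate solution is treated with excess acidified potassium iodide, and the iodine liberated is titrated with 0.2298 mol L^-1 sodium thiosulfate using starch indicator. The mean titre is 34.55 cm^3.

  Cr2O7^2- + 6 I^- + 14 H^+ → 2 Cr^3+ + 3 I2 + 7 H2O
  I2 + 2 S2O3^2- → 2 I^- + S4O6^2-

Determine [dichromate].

n(S2O3^2-) = 0.03455 × 0.2298 = 7.940 × 10^-3 mol
n(I2) = n(S2O3^2-)/2 = 3.970 × 10^-3 mol
From the 1:3 ratio, n(Cr2O7^2-) in the aliquot = 1/3 × 3.970 × 10^-3 = 1.323 × 10^-3 mol
[Cr2O7^2-] = 1.323 × 10^-3 / 0.02030 = 0.06519 mol/L

0.06519 mol/L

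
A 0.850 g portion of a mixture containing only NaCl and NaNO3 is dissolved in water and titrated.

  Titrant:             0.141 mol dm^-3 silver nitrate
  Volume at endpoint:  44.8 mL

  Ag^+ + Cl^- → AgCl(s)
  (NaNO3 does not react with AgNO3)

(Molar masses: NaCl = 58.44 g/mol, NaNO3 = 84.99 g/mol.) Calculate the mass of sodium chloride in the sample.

0.369 g

n(AgNO3) = 0.0448 × 0.141 = 6.32 × 10^-3 mol
Let x = n(NaCl), y = n(NaNO3).
Titrant: 1x = 6.32 × 10^-3;  mass: 58.44x + 84.99y = 0.850
Solving, x = 6.32 × 10^-3 mol, y = 5.66 × 10^-3 mol
mass of NaCl = 6.32 × 10^-3 × 58.44 = 0.369 g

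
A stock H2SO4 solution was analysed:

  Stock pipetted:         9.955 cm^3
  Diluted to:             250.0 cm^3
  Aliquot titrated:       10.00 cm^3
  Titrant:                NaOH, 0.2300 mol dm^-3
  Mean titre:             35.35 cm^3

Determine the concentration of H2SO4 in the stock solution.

H2SO4 + 2 NaOH → Na2SO4 + 2 H2O
n(NaOH) = 0.03535 × 0.2300 = 8.130 × 10^-3 mol
From the 1:2 ratio, n(H2SO4) in the aliquot = 1/2 × 8.130 × 10^-3 = 4.065 × 10^-3 mol
[H2SO4]_dilute = 4.065 × 10^-3 / 0.01000 = 0.4065 mol/L
Dilution factor = 250.0 / 9.955 = 25.11
[H2SO4]_stock = 0.4065 × 25.11 = 10.21 mol/L

10.21 mol/L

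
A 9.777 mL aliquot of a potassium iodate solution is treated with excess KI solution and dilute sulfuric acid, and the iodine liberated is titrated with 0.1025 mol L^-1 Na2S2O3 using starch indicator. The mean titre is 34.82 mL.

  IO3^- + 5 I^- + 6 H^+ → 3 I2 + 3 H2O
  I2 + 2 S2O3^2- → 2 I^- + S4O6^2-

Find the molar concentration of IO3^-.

n(S2O3^2-) = 0.03482 × 0.1025 = 3.569 × 10^-3 mol
n(I2) = n(S2O3^2-)/2 = 1.785 × 10^-3 mol
From the 1:3 ratio, n(IO3^-) in the aliquot = 1/3 × 1.785 × 10^-3 = 5.948 × 10^-4 mol
[IO3^-] = 5.948 × 10^-4 / 0.009777 = 0.06084 mol/L

0.06084 mol/L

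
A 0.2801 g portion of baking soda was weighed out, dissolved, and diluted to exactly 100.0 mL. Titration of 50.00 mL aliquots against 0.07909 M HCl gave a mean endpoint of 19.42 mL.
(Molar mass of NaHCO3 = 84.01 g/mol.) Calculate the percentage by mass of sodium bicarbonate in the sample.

92.13 %

NaHCO3 + HCl → NaCl + H2O + CO2
n(HCl) per titration = 0.01942 × 0.07909 = 1.536 × 10^-3 mol
n(NaHCO3) in each aliquot = 1.536 × 10^-3 mol (1:1 ratio)
n(NaHCO3) in the whole flask = 1.536 × 10^-3 × 100.0/50.00 = 3.072 × 10^-3 mol
mass of NaHCO3 = 3.072 × 10^-3 × 84.01 = 0.2581 g
% NaHCO3 = 0.2581 / 0.2801 × 100 = 92.13 %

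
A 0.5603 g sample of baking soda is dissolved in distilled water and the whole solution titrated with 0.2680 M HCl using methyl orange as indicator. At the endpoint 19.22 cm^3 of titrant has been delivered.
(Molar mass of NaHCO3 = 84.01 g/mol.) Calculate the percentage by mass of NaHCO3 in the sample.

NaHCO3 + HCl → NaCl + H2O + CO2
n(HCl) = 0.01922 L × 0.2680 mol/L = 5.151 × 10^-3 mol
n(NaHCO3) = 5.151 × 10^-3 mol (1:1 ratio)
mass of NaHCO3 = 5.151 × 10^-3 × 84.01 g/mol = 0.4327 g
% NaHCO3 = 0.4327 / 0.5603 × 100 = 77.23 %

77.23 %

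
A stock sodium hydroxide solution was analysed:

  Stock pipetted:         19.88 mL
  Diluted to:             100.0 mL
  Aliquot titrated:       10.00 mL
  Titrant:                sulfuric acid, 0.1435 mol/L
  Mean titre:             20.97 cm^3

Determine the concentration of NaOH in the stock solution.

2 NaOH + H2SO4 → Na2SO4 + 2 H2O
n(H2SO4) = 0.02097 × 0.1435 = 3.009 × 10^-3 mol
From the 2:1 ratio, n(NaOH) in the aliquot = 2/1 × 3.009 × 10^-3 = 6.018 × 10^-3 mol
[NaOH]_dilute = 6.018 × 10^-3 / 0.01000 = 0.6018 mol/L
Dilution factor = 100.0 / 19.88 = 5.030
[NaOH]_stock = 0.6018 × 5.030 = 3.027 mol/L

3.027 mol/L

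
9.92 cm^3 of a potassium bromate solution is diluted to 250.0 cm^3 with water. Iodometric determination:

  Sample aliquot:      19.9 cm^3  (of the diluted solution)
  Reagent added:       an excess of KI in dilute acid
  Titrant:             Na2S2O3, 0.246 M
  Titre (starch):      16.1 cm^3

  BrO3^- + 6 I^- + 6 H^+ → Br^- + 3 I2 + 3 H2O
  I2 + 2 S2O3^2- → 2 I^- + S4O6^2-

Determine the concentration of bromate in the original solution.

n(S2O3^2-) = 0.0161 × 0.246 = 3.96 × 10^-3 mol
n(I2) = n(S2O3^2-)/2 = 1.98 × 10^-3 mol
From the 1:3 ratio, n(BrO3^-) in the aliquot = 1/3 × 1.98 × 10^-3 = 6.60 × 10^-4 mol
[BrO3^-]_dilute = 6.60 × 10^-4 / 0.0199 = 0.0332 mol/L
[BrO3^-]_original = 0.0332 × 250.0/9.92 = 0.836 mol/L

0.836 M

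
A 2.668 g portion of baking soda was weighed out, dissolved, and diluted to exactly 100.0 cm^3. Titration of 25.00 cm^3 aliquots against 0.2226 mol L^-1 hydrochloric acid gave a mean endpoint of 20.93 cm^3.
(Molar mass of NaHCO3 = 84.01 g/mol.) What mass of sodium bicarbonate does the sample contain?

1.566 g

NaHCO3 + HCl → NaCl + H2O + CO2
n(HCl) per titration = 0.02093 × 0.2226 = 4.659 × 10^-3 mol
n(NaHCO3) in each aliquot = 4.659 × 10^-3 mol (1:1 ratio)
n(NaHCO3) in the whole flask = 4.659 × 10^-3 × 100.0/25.00 = 0.01864 mol
mass of NaHCO3 = 0.01864 × 84.01 = 1.566 g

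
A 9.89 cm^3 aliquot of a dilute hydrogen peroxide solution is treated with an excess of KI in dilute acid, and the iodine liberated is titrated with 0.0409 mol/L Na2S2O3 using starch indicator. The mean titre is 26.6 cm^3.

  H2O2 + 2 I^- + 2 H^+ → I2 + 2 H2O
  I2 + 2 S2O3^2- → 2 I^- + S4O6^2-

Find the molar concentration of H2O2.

n(S2O3^2-) = 0.0266 × 0.0409 = 1.09 × 10^-3 mol
n(I2) = n(S2O3^2-)/2 = 5.44 × 10^-4 mol
n(H2O2) in the aliquot = 5.44 × 10^-4 mol (1:1 ratio)
[H2O2] = 5.44 × 10^-4 / 0.00989 = 0.0550 mol/L

0.0550 mol/L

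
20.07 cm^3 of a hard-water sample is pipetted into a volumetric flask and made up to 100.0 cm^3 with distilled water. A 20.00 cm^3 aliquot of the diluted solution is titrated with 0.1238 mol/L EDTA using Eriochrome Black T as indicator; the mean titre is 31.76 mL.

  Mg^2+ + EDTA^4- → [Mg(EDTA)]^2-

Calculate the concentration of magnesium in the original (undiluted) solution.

0.9795 mol/L

n(EDTA) = 0.03176 × 0.1238 = 3.932 × 10^-3 mol
n(Mg2+) in the aliquot = 3.932 × 10^-3 mol (1:1 ratio)
[Mg2+]_dilute = 3.932 × 10^-3 / 0.02000 = 0.1966 mol/L
Dilution factor = 100.0 / 20.07 = 4.983
[Mg2+]_stock = 0.1966 × 4.983 = 0.9795 mol/L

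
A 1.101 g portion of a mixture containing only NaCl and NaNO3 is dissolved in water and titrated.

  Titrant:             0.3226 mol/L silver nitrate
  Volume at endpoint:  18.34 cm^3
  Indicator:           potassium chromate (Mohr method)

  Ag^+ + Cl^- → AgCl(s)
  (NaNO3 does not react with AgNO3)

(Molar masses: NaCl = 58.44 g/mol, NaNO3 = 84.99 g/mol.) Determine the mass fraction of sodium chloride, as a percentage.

31.40 %

n(AgNO3) = 0.01834 × 0.3226 = 5.916 × 10^-3 mol
Let x = n(NaCl), y = n(NaNO3).
Titrant: 1x = 5.916 × 10^-3;  mass: 58.44x + 84.99y = 1.101
Solving, x = 5.916 × 10^-3 mol, y = 8.886 × 10^-3 mol
mass of NaCl = 5.916 × 10^-3 × 58.44 = 0.3458 g
% NaCl = 0.3458 / 1.101 × 100 = 31.40 %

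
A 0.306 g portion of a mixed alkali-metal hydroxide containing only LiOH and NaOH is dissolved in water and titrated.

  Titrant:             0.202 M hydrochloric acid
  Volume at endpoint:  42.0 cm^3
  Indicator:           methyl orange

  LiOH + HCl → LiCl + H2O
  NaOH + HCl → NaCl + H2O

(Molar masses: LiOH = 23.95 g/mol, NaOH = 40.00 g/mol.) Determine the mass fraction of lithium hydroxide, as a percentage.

n(HCl) = 0.0420 × 0.202 = 8.48 × 10^-3 mol
Let x = n(LiOH), y = n(NaOH).
Titrant: 1x + 1y = 8.48 × 10^-3;  mass: 23.95x + 40.00y = 0.306
Solving, x = 2.08 × 10^-3 mol, y = 6.41 × 10^-3 mol
mass of LiOH = 2.08 × 10^-3 × 23.95 = 0.0498 g
% LiOH = 0.0498 / 0.306 × 100 = 16.3 %

16.3 %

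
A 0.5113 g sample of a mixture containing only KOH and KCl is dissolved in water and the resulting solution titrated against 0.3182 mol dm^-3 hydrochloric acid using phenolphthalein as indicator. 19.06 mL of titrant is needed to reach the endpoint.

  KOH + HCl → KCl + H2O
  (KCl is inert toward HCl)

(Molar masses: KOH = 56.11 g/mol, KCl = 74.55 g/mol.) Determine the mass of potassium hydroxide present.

n(HCl) = 0.01906 × 0.3182 = 6.065 × 10^-3 mol
Let x = n(KOH), y = n(KCl).
Titrant: 1x = 6.065 × 10^-3;  mass: 56.11x + 74.55y = 0.5113
Solving, x = 6.065 × 10^-3 mol, y = 2.294 × 10^-3 mol
mass of KOH = 6.065 × 10^-3 × 56.11 = 0.3403 g

0.3403 g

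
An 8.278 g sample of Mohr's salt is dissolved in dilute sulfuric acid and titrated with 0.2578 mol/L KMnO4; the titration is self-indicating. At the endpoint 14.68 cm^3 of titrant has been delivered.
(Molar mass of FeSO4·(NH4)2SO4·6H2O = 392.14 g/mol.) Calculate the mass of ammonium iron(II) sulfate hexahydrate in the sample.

MnO4^- + 5 Fe^2+ + 8 H^+ → Mn^2+ + 5 Fe^3+ + 4 H2O
n(KMnO4) = 0.01468 L × 0.2578 mol/L = 3.785 × 10^-3 mol
From the 5:1 ratio, n(FeSO4·(NH4)2SO4·6H2O) = 5/1 × 3.785 × 10^-3 = 0.01892 mol
mass of FeSO4·(NH4)2SO4·6H2O = 0.01892 × 392.14 g/mol = 7.420 g

7.420 g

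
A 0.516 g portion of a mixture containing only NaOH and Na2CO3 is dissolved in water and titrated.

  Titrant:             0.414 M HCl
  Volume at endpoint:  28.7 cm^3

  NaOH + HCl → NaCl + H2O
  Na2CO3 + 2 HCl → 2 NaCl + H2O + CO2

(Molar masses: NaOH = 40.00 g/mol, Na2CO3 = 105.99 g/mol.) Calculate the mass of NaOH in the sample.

0.350 g

n(HCl) = 0.0287 × 0.414 = 0.0119 mol
Let x = n(NaOH), y = n(Na2CO3).
Titrant: 1x + 2y = 0.0119;  mass: 40.00x + 105.99y = 0.516
Solving, x = 8.75 × 10^-3 mol, y = 1.57 × 10^-3 mol
mass of NaOH = 8.75 × 10^-3 × 40.00 = 0.350 g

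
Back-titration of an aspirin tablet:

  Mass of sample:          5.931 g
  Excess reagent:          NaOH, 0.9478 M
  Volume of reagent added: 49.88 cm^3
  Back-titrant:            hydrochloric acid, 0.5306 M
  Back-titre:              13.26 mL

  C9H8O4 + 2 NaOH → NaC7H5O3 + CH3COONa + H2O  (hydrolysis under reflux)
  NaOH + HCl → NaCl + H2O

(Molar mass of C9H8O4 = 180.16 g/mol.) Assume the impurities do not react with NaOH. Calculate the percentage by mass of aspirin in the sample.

61.12 %

n(NaOH) added = 0.04988 × 0.9478 = 0.04728 mol
n(HCl) used in back-titration = 0.01326 × 0.5306 = 7.036 × 10^-3 mol
n(NaOH) left over = 7.036 × 10^-3 mol (1:1 ratio)
n(NaOH) consumed by analyte = 0.04728 − 7.036 × 10^-3 = 0.04024 mol
From the 1:2 ratio, n(C9H8O4) = 1/2 × 0.04024 = 0.02012 mol
mass of C9H8O4 = 0.02012 × 180.16 = 3.625 g
% C9H8O4 = 3.625 / 5.931 × 100 = 61.12 %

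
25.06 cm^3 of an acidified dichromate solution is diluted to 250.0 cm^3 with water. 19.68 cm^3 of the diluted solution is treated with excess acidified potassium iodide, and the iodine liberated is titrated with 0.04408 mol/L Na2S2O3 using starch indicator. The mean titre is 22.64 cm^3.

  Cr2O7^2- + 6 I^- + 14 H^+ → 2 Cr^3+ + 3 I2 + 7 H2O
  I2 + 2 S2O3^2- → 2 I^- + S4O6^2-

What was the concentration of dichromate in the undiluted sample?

n(S2O3^2-) = 0.02264 × 0.04408 = 9.980 × 10^-4 mol
n(I2) = n(S2O3^2-)/2 = 4.990 × 10^-4 mol
From the 1:3 ratio, n(Cr2O7^2-) in the aliquot = 1/3 × 4.990 × 10^-4 = 1.663 × 10^-4 mol
[Cr2O7^2-]_dilute = 1.663 × 10^-4 / 0.01968 = 0.008452 mol/L
[Cr2O7^2-]_original = 0.008452 × 250.0/25.06 = 0.08431 mol/L

0.08431 mol/L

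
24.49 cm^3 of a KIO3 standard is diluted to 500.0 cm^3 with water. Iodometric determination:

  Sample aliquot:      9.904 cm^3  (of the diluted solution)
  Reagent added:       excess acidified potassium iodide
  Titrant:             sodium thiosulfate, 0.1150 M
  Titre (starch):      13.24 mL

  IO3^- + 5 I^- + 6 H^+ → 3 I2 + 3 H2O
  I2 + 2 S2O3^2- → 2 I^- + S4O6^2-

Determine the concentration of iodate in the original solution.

0.5231 M

n(S2O3^2-) = 0.01324 × 0.1150 = 1.523 × 10^-3 mol
n(I2) = n(S2O3^2-)/2 = 7.613 × 10^-4 mol
From the 1:3 ratio, n(IO3^-) in the aliquot = 1/3 × 7.613 × 10^-4 = 2.538 × 10^-4 mol
[IO3^-]_dilute = 2.538 × 10^-4 / 0.009904 = 0.02562 mol/L
[IO3^-]_original = 0.02562 × 500.0/24.49 = 0.5231 mol/L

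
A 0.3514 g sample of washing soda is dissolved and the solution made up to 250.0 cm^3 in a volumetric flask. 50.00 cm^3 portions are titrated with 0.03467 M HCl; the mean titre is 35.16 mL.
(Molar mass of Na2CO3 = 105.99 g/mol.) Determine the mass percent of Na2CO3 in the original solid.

Na2CO3 + 2 HCl → 2 NaCl + H2O + CO2
n(HCl) per titration = 0.03516 × 0.03467 = 1.219 × 10^-3 mol
From the 1:2 ratio, n(Na2CO3) in each aliquot = 1/2 × 1.219 × 10^-3 = 6.095 × 10^-4 mol
n(Na2CO3) in the whole flask = 6.095 × 10^-4 × 250.0/50.00 = 3.047 × 10^-3 mol
mass of Na2CO3 = 3.047 × 10^-3 × 105.99 = 0.3230 g
% Na2CO3 = 0.3230 / 0.3514 × 100 = 91.92 %

91.92 %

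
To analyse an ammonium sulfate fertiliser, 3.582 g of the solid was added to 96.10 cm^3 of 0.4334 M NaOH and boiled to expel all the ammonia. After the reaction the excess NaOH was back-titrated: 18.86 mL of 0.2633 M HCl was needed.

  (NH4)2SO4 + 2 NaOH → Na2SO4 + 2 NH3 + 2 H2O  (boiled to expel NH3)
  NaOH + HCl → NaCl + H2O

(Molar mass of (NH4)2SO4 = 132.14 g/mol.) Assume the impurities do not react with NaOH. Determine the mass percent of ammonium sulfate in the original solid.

67.66 %

n(NaOH) added = 0.09610 × 0.4334 = 0.04165 mol
n(HCl) used in back-titration = 0.01886 × 0.2633 = 4.966 × 10^-3 mol
n(NaOH) left over = 4.966 × 10^-3 mol (1:1 ratio)
n(NaOH) consumed by analyte = 0.04165 − 4.966 × 10^-3 = 0.03668 mol
From the 1:2 ratio, n((NH4)2SO4) = 1/2 × 0.03668 = 0.01834 mol
mass of (NH4)2SO4 = 0.01834 × 132.14 = 2.424 g
% (NH4)2SO4 = 2.424 / 3.582 × 100 = 67.66 %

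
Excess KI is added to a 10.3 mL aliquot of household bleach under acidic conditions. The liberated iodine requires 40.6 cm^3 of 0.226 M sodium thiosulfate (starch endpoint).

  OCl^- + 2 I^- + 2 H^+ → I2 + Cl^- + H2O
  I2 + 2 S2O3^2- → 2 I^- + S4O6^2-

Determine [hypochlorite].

n(S2O3^2-) = 0.0406 × 0.226 = 9.18 × 10^-3 mol
n(I2) = n(S2O3^2-)/2 = 4.59 × 10^-3 mol
n(OCl^-) in the aliquot = 4.59 × 10^-3 mol (1:1 ratio)
[OCl^-] = 4.59 × 10^-3 / 0.0103 = 0.445 mol/L

0.445 M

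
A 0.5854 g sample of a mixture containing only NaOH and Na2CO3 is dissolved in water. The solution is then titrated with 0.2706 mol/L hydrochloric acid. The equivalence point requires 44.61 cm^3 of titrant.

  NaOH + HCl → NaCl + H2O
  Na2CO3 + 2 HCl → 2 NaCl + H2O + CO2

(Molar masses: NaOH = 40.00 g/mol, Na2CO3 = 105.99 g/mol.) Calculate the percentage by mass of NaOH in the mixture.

28.57 %

n(HCl) = 0.04461 × 0.2706 = 0.01207 mol
Let x = n(NaOH), y = n(Na2CO3).
Titrant: 1x + 2y = 0.01207;  mass: 40.00x + 105.99y = 0.5854
Solving, x = 4.181 × 10^-3 mol, y = 3.945 × 10^-3 mol
mass of NaOH = 4.181 × 10^-3 × 40.00 = 0.1672 g
% NaOH = 0.1672 / 0.5854 × 100 = 28.57 %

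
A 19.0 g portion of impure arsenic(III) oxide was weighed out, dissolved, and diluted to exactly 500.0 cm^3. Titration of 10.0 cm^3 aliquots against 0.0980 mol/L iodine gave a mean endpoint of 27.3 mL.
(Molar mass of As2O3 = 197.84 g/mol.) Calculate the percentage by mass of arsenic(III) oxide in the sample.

69.6 %

As2O3 + 2 I2 + 2 H2O → As2O5 + 4 HI
n(I2) per titration = 0.0273 × 0.0980 = 2.68 × 10^-3 mol
From the 1:2 ratio, n(As2O3) in each aliquot = 1/2 × 2.68 × 10^-3 = 1.34 × 10^-3 mol
n(As2O3) in the whole flask = 1.34 × 10^-3 × 500.0/10.0 = 0.0669 mol
mass of As2O3 = 0.0669 × 197.84 = 13.2 g
% As2O3 = 13.2 / 19.0 × 100 = 69.6 %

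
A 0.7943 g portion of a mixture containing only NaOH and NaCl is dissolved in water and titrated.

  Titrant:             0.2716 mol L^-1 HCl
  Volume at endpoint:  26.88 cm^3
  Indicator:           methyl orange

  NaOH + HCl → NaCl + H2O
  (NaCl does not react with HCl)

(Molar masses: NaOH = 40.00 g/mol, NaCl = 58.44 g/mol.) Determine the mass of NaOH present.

n(HCl) = 0.02688 × 0.2716 = 7.301 × 10^-3 mol
Let x = n(NaOH), y = n(NaCl).
Titrant: 1x = 7.301 × 10^-3;  mass: 40.00x + 58.44y = 0.7943
Solving, x = 7.301 × 10^-3 mol, y = 8.595 × 10^-3 mol
mass of NaOH = 7.301 × 10^-3 × 40.00 = 0.2920 g

0.2920 g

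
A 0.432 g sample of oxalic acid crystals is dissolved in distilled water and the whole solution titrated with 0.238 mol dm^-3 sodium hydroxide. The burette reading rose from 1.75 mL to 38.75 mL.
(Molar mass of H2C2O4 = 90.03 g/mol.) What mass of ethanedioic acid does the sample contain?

H2C2O4 + 2 NaOH → Na2C2O4 + 2 H2O
n(NaOH) = 0.0370 L × 0.238 mol/L = 8.81 × 10^-3 mol
From the 1:2 ratio, n(H2C2O4) = 1/2 × 8.81 × 10^-3 = 4.40 × 10^-3 mol
mass of H2C2O4 = 4.40 × 10^-3 × 90.03 g/mol = 0.396 g

0.396 g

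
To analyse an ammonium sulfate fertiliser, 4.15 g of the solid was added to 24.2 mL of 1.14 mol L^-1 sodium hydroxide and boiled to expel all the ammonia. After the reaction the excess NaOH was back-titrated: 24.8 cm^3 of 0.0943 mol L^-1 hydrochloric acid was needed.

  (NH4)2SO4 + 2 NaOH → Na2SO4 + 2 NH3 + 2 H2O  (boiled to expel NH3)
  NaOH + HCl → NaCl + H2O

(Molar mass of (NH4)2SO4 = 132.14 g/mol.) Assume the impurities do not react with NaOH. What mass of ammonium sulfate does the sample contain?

1.67 g

n(NaOH) added = 0.0242 × 1.14 = 0.0276 mol
n(HCl) used in back-titration = 0.0248 × 0.0943 = 2.34 × 10^-3 mol
n(NaOH) left over = 2.34 × 10^-3 mol (1:1 ratio)
n(NaOH) consumed by analyte = 0.0276 − 2.34 × 10^-3 = 0.0252 mol
From the 1:2 ratio, n((NH4)2SO4) = 1/2 × 0.0252 = 0.0126 mol
mass of (NH4)2SO4 = 0.0126 × 132.14 = 1.67 g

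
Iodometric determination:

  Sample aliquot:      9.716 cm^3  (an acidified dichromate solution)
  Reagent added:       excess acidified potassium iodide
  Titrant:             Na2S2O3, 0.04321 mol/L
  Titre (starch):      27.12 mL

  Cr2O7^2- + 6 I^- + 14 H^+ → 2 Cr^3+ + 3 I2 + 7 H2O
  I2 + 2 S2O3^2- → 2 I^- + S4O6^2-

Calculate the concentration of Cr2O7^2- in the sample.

0.02010 mol/L

n(S2O3^2-) = 0.02712 × 0.04321 = 1.172 × 10^-3 mol
n(I2) = n(S2O3^2-)/2 = 5.859 × 10^-4 mol
From the 1:3 ratio, n(Cr2O7^2-) in the aliquot = 1/3 × 5.859 × 10^-4 = 1.953 × 10^-4 mol
[Cr2O7^2-] = 1.953 × 10^-4 / 0.009716 = 0.02010 mol/L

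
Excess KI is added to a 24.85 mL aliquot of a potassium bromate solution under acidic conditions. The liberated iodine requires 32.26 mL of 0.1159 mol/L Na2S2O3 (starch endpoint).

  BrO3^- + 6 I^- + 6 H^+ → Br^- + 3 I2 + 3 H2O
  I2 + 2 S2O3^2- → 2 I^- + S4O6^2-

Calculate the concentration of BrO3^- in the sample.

0.02508 mol/L

n(S2O3^2-) = 0.03226 × 0.1159 = 3.739 × 10^-3 mol
n(I2) = n(S2O3^2-)/2 = 1.869 × 10^-3 mol
From the 1:3 ratio, n(BrO3^-) in the aliquot = 1/3 × 1.869 × 10^-3 = 6.232 × 10^-4 mol
[BrO3^-] = 6.232 × 10^-4 / 0.02485 = 0.02508 mol/L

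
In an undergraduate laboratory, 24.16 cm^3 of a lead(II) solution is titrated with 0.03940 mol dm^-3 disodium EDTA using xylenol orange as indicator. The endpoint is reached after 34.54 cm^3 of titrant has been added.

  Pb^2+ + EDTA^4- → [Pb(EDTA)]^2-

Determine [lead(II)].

n(EDTA) = 0.03454 L × 0.03940 mol/L = 1.361 × 10^-3 mol
n(Pb2+) = 1.361 × 10^-3 mol (1:1 mole ratio)
[Pb2+] = 1.361 × 10^-3 mol / 0.02416 L = 0.05633 mol/L

0.05633 mol/L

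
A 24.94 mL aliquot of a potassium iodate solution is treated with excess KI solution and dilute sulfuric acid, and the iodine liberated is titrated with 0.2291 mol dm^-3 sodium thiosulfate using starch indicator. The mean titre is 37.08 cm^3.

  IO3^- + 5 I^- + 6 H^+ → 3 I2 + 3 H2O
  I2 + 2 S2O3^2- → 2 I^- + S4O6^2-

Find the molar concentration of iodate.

n(S2O3^2-) = 0.03708 × 0.2291 = 8.495 × 10^-3 mol
n(I2) = n(S2O3^2-)/2 = 4.248 × 10^-3 mol
From the 1:3 ratio, n(IO3^-) in the aliquot = 1/3 × 4.248 × 10^-3 = 1.416 × 10^-3 mol
[IO3^-] = 1.416 × 10^-3 / 0.02494 = 0.05677 mol/L

0.05677 mol/L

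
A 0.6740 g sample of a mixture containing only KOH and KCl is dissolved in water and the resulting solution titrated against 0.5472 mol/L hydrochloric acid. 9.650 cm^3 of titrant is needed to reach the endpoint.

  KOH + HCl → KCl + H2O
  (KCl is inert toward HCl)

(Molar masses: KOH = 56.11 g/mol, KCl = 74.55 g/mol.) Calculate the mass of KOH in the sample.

n(HCl) = 0.009650 × 0.5472 = 5.280 × 10^-3 mol
Let x = n(KOH), y = n(KCl).
Titrant: 1x = 5.280 × 10^-3;  mass: 56.11x + 74.55y = 0.6740
Solving, x = 5.280 × 10^-3 mol, y = 5.067 × 10^-3 mol
mass of KOH = 5.280 × 10^-3 × 56.11 = 0.2963 g

0.2963 g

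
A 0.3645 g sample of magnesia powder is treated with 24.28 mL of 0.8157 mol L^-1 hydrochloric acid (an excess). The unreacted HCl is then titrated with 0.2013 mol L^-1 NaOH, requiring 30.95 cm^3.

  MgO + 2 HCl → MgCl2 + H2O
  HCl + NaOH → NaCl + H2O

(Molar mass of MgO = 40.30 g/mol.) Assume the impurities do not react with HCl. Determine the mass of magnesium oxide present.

n(HCl) added = 0.02428 × 0.8157 = 0.01981 mol
n(NaOH) used in back-titration = 0.03095 × 0.2013 = 6.230 × 10^-3 mol
n(HCl) left over = 6.230 × 10^-3 mol (1:1 ratio)
n(HCl) consumed by analyte = 0.01981 − 6.230 × 10^-3 = 0.01357 mol
From the 1:2 ratio, n(MgO) = 1/2 × 0.01357 = 6.787 × 10^-3 mol
mass of MgO = 6.787 × 10^-3 × 40.30 = 0.2735 g

0.2735 g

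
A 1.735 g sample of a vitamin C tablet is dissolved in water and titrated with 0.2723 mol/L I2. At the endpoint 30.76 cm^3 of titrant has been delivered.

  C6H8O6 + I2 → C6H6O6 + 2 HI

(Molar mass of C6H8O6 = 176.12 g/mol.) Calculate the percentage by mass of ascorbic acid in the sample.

n(I2) = 0.03076 L × 0.2723 mol/L = 8.376 × 10^-3 mol
n(C6H8O6) = 8.376 × 10^-3 mol (1:1 ratio)
mass of C6H8O6 = 8.376 × 10^-3 × 176.12 g/mol = 1.475 g
% C6H8O6 = 1.475 / 1.735 × 100 = 85.02 %

85.02 %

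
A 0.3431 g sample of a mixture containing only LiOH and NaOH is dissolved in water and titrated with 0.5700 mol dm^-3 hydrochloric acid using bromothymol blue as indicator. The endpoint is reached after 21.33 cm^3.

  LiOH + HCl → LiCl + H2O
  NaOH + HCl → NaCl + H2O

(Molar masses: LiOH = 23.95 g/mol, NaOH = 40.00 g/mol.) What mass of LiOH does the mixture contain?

0.2137 g

n(HCl) = 0.02133 × 0.5700 = 0.01216 mol
Let x = n(LiOH), y = n(NaOH).
Titrant: 1x + 1y = 0.01216;  mass: 23.95x + 40.00y = 0.3431
Solving, x = 8.924 × 10^-3 mol, y = 3.234 × 10^-3 mol
mass of LiOH = 8.924 × 10^-3 × 23.95 = 0.2137 g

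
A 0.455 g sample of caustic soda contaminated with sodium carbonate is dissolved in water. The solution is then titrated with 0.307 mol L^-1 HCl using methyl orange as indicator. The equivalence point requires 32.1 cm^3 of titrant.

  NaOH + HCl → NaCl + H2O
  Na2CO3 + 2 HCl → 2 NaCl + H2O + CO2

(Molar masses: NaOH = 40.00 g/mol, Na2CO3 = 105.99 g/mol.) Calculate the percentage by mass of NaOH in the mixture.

n(HCl) = 0.0321 × 0.307 = 9.85 × 10^-3 mol
Let x = n(NaOH), y = n(Na2CO3).
Titrant: 1x + 2y = 9.85 × 10^-3;  mass: 40.00x + 105.99y = 0.455
Solving, x = 5.18 × 10^-3 mol, y = 2.34 × 10^-3 mol
mass of NaOH = 5.18 × 10^-3 × 40.00 = 0.207 g
% NaOH = 0.207 / 0.455 × 100 = 45.5 %

45.5 %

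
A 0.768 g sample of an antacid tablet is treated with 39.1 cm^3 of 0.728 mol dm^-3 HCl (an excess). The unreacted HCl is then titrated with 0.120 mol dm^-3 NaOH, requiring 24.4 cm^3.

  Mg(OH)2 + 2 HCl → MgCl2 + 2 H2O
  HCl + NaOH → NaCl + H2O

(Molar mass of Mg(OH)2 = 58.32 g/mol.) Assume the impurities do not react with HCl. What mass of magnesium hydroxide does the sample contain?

n(HCl) added = 0.0391 × 0.728 = 0.0285 mol
n(NaOH) used in back-titration = 0.0244 × 0.120 = 2.93 × 10^-3 mol
n(HCl) left over = 2.93 × 10^-3 mol (1:1 ratio)
n(HCl) consumed by analyte = 0.0285 − 2.93 × 10^-3 = 0.0255 mol
From the 1:2 ratio, n(Mg(OH)2) = 1/2 × 0.0255 = 0.0128 mol
mass of Mg(OH)2 = 0.0128 × 58.32 = 0.745 g

0.745 g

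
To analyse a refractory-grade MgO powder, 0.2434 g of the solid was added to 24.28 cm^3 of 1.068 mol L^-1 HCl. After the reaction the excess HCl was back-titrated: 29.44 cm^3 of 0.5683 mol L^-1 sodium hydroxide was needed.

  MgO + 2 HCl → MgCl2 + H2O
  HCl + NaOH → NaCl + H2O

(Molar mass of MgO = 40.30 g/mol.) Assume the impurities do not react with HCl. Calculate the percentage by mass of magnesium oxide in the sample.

n(HCl) added = 0.02428 × 1.068 = 0.02593 mol
n(NaOH) used in back-titration = 0.02944 × 0.5683 = 0.01673 mol
n(HCl) left over = 0.01673 mol (1:1 ratio)
n(HCl) consumed by analyte = 0.02593 − 0.01673 = 9.200 × 10^-3 mol
From the 1:2 ratio, n(MgO) = 1/2 × 9.200 × 10^-3 = 4.600 × 10^-3 mol
mass of MgO = 4.600 × 10^-3 × 40.30 = 0.1854 g
% MgO = 0.1854 / 0.2434 × 100 = 76.17 %

76.17 %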